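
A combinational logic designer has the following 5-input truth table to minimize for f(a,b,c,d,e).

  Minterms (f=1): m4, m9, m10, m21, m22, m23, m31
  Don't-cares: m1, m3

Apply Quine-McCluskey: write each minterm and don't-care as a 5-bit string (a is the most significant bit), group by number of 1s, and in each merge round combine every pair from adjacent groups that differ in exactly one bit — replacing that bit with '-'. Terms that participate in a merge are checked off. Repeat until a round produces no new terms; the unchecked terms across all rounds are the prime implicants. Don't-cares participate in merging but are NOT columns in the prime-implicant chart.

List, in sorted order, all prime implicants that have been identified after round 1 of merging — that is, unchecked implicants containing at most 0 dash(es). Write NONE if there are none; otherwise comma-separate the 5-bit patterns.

size-2^0 implicants → 00001(✓)  00011(✓)  00100  01001(✓)  01010  10101(✓)  10110(✓)  10111(✓)  11111(✓)
size-2^1 implicants → 0-001  000-1  1-111  101-1  1011-
Unchecked terms (primes): 0-001, 000-1, 00100, 01010, 1-111, 101-1, 1011-

00100, 01010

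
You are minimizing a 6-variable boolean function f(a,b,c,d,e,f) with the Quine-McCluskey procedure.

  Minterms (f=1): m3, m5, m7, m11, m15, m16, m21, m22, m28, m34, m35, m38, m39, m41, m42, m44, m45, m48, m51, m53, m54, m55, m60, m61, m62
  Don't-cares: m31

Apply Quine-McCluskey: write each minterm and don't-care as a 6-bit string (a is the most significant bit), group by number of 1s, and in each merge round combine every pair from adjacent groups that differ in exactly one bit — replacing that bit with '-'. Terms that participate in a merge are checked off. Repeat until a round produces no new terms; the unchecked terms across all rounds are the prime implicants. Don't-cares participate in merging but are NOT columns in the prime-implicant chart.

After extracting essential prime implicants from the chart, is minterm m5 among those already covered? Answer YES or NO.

Round 0: 000011✓ 000101✓ 000111✓ 001011✓ 001111✓ 010000✓ 010101✓ 010110✓ 011100✓ 011111✓ 100010✓ 100011✓ 100110✓ 100111✓ 101001✓ 101010✓ 101100✓ 101101✓ 110000✓ 110011✓ 110101✓ 110110✓ 110111✓ 111100✓ 111101✓ 111110✓
Round 1: -00011✓ -00111✓ -10000 -10101 -10110 -11100 0-0101 0-1111 00-011✓ 00-111✓ 000-11✓ 0001-1 001-11✓ 1-0011✓ 1-0110✓ 1-0111✓ 1-1100✓ 1-1101✓ 10-010 100-10✓ 100-11✓ 10001-✓ 10011-✓ 101-01 10110-✓ 11-101 11-110 110-11✓ 1101-1 11011-✓ 1111-0 11110-✓
Round 2: -00-11 00--11 1-0-11 1-011- 1-110- 100-1-
PIs = {-00-11, -10000, -10101, -10110, -11100, 0-0101, 0-1111, 00--11, 0001-1, 1-0-11, 1-011-, 1-110-, 10-010, 100-1-, 101-01, 11-101, 11-110, 1101-1, 1111-0}
Coverage chart:
  m3: -00-11,00--11
  m5: 0-0101,0001-1
  m7: -00-11,00--11,0001-1
  m11: 00--11 ←essential
  m15: 0-1111,00--11
  m16: -10000 ←essential
  m21: -10101,0-0101
  m22: -10110 ←essential
  m28: -11100 ←essential
  m34: 10-010,100-1-
  m35: -00-11,1-0-11,100-1-
  m38: 1-011-,100-1-
  m39: -00-11,1-0-11,1-011-,100-1-
  m41: 101-01 ←essential
  m42: 10-010 ←essential
  m44: 1-110- ←essential
  m45: 1-110-,101-01
  m48: -10000 ←essential
  m51: 1-0-11 ←essential
  m53: -10101,11-101,1101-1
  m54: -10110,1-011-,11-110
  m55: 1-0-11,1-011-,1101-1
  m60: -11100,1-110-,1111-0
  m61: 1-110-,11-101
  m62: 11-110,1111-0
Essential: -10000, -10110, -11100, 00--11, 1-0-11, 1-110-, 10-010, 101-01

NO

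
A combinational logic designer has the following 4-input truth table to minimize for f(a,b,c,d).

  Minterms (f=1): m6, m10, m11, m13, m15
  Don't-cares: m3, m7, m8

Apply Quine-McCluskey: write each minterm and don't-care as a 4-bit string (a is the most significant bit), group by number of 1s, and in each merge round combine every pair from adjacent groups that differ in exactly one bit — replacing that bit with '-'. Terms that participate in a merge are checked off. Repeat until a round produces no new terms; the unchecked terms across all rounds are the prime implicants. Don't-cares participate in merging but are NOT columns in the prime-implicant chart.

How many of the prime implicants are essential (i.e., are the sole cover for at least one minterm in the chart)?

size-2^0 implicants → 0011(✓)  0110(✓)  0111(✓)  1000(✓)  1010(✓)  1011(✓)  1101(✓)  1111(✓)
size-2^1 implicants → -011(✓)  -111(✓)  0-11(✓)  011-  1-11(✓)  10-0  101-  11-1
size-2^2 implicants → --11
Unchecked terms (primes): --11, 011-, 10-0, 101-, 11-1
Minterm coverage:
  m6 ⊆ 011- [E]
  m10 ⊆ 10-0,101-
  m11 ⊆ --11,101-
  m13 ⊆ 11-1 [E]
  m15 ⊆ --11,11-1
E = {011-, 11-1}

2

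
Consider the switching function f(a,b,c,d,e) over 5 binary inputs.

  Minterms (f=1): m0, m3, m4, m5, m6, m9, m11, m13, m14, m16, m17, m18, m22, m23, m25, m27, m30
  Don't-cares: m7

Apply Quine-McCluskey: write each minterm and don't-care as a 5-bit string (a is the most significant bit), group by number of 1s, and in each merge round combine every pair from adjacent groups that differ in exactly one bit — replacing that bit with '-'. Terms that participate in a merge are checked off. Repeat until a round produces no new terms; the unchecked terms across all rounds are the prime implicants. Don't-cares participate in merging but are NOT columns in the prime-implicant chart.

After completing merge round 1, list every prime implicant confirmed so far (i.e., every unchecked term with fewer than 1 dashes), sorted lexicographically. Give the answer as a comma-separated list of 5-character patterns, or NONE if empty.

NONE

size-2^0 implicants → 00000(✓)  00011(✓)  00100(✓)  00101(✓)  00110(✓)  00111(✓)  01001(✓)  01011(✓)  01101(✓)  01110(✓)  10000(✓)  10001(✓)  10010(✓)  10110(✓)  10111(✓)  11001(✓)  11011(✓)  11110(✓)
size-2^1 implicants → -0000  -0110(✓)  -0111(✓)  -1001(✓)  -1011(✓)  -1110(✓)  0-011  0-101  0-110(✓)  00-00  00-11  001-0(✓)  001-1(✓)  0010-(✓)  0011-(✓)  01-01  010-1(✓)  1-001  1-110(✓)  10-10  100-0  1000-  1011-(✓)  110-1(✓)
size-2^2 implicants → --110  -011-  -10-1  001--
Unchecked terms (primes): --110, -0000, -011-, -10-1, 0-011, 0-101, 00-00, 00-11, 001--, 01-01, 1-001, 10-10, 100-0, 1000-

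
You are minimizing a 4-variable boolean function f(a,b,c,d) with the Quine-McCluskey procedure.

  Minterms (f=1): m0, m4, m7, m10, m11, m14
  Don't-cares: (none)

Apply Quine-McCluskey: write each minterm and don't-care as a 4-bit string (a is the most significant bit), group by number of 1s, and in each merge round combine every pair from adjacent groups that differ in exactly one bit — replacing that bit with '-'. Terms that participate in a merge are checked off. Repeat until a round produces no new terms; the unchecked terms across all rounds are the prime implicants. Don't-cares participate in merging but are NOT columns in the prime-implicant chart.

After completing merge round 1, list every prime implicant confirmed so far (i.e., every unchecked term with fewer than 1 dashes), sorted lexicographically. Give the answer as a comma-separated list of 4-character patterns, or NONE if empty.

0111

Round 0: 0000✓ 0100✓ 0111 1010✓ 1011✓ 1110✓
Round 1: 0-00 1-10 101-
PIs = {0-00, 0111, 1-10, 101-}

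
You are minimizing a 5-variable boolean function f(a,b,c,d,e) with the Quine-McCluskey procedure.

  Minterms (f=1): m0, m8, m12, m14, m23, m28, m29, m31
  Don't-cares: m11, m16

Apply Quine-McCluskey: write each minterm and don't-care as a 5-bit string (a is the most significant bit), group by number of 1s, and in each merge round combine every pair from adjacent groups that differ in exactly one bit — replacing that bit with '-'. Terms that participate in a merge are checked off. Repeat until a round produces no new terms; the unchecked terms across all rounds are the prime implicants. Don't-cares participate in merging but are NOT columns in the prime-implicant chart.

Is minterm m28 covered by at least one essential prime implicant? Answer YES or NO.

NO

Round 0: 00000✓ 01000✓ 01011 01100✓ 01110✓ 10000✓ 10111✓ 11100✓ 11101✓ 11111✓
Round 1: -0000 -1100 0-000 01-00 011-0 1-111 111-1 1110-
PIs = {-0000, -1100, 0-000, 01-00, 01011, 011-0, 1-111, 111-1, 1110-}
Coverage chart:
  m0: -0000,0-000
  m8: 0-000,01-00
  m12: -1100,01-00,011-0
  m14: 011-0 ←essential
  m23: 1-111 ←essential
  m28: -1100,1110-
  m29: 111-1,1110-
  m31: 1-111,111-1
Essential: 011-0, 1-111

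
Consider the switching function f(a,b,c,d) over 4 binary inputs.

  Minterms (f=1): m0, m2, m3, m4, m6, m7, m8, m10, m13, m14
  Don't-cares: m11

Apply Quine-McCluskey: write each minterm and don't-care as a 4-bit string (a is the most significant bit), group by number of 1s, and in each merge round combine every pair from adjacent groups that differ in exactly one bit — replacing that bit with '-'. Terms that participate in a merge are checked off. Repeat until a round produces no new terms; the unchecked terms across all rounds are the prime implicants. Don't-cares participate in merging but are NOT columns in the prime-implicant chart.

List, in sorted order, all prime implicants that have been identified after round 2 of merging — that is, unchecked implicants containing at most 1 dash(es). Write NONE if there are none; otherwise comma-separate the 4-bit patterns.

[col 0] 0000*, 0010*, 0011*, 0100*, 0110*, 0111*, 1000*, 1010*, 1011*, 1101, 1110*
[col 1] -000*, -010*, -011*, -110*, 0-00*, 0-10*, 0-11*, 00-0*, 001-*, 01-0*, 011-*, 1-10*, 10-0*, 101-*
[col 2] --10, -0-0, -01-, 0--0, 0-1-
Prime implicants: --10, -0-0, -01-, 0--0, 0-1-, 1101

1101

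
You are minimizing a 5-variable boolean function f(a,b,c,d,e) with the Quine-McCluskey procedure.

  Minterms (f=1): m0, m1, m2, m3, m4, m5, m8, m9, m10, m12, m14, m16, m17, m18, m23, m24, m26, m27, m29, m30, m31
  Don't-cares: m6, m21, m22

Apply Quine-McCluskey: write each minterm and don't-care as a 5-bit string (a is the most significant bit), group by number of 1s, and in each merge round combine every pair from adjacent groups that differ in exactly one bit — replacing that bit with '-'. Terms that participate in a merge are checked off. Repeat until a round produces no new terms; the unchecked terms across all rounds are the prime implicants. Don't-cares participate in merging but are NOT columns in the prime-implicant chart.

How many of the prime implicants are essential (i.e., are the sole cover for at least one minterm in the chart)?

6

Round 0: 00000✓ 00001✓ 00010✓ 00011✓ 00100✓ 00101✓ 00110✓ 01000✓ 01001✓ 01010✓ 01100✓ 01110✓ 10000✓ 10001✓ 10010✓ 10101✓ 10110✓ 10111✓ 11000✓ 11010✓ 11011✓ 11101✓ 11110✓ 11111✓
Round 1: -0000✓ -0001✓ -0010✓ -0101✓ -0110✓ -1000✓ -1010✓ -1110✓ 0-000✓ 0-001✓ 0-010✓ 0-100✓ 0-110✓ 00-00✓ 00-01✓ 00-10✓ 000-0✓ 000-1✓ 0000-✓ 0001-✓ 001-0✓ 0010-✓ 01-00✓ 01-10✓ 010-0✓ 0100-✓ 011-0✓ 1-000✓ 1-010✓ 1-101✓ 1-110✓ 1-111✓ 10-01✓ 10-10✓ 100-0✓ 1000-✓ 101-1✓ 1011-✓ 11-10✓ 11-11✓ 110-0✓ 1101-✓ 111-1✓ 1111-✓
Round 2: --000✓ --010✓ --110✓ -0-01 -0-10✓ -00-0✓ -000- -1-10✓ -10-0✓ 0--00✓ 0--10✓ 0-0-0✓ 0-00- 0-1-0✓ 00--0✓ 00-0- 000-- 01--0✓ 1--10✓ 1-0-0✓ 1-1-1 1-11- 11-1-
Round 3: ---10 --0-0 0---0
PIs = {---10, --0-0, -0-01, -000-, 0---0, 0-00-, 00-0-, 000--, 1-1-1, 1-11-, 11-1-}
Coverage chart:
  m0: --0-0,-000-,0---0,0-00-,00-0-,000--
  m1: -0-01,-000-,0-00-,00-0-,000--
  m2: ---10,--0-0,0---0,000--
  m3: 000-- ←essential
  m4: 0---0,00-0-
  m5: -0-01,00-0-
  m8: --0-0,0---0,0-00-
  m9: 0-00- ←essential
  m10: ---10,--0-0,0---0
  m12: 0---0 ←essential
  m14: ---10,0---0
  m16: --0-0,-000-
  m17: -0-01,-000-
  m18: ---10,--0-0
  m23: 1-1-1,1-11-
  m24: --0-0 ←essential
  m26: ---10,--0-0,11-1-
  m27: 11-1- ←essential
  m29: 1-1-1 ←essential
  m30: ---10,1-11-,11-1-
  m31: 1-1-1,1-11-,11-1-
Essential: --0-0, 0---0, 0-00-, 000--, 1-1-1, 11-1-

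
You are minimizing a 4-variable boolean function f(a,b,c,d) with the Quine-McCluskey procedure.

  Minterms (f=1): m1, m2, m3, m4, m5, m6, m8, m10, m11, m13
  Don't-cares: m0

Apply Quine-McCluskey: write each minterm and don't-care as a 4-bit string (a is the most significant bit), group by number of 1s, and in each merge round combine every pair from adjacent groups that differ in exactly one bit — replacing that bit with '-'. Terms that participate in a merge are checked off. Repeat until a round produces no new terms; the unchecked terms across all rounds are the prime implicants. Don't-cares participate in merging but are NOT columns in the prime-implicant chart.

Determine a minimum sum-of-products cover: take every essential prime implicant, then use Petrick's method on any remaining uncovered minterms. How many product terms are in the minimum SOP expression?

5

Round 0: 0000✓ 0001✓ 0010✓ 0011✓ 0100✓ 0101✓ 0110✓ 1000✓ 1010✓ 1011✓ 1101✓
Round 1: -000✓ -010✓ -011✓ -101 0-00✓ 0-01✓ 0-10✓ 00-0✓ 00-1✓ 000-✓ 001-✓ 01-0✓ 010-✓ 10-0✓ 101-✓
Round 2: -0-0 -01- 0--0 0-0- 00--
PIs = {-0-0, -01-, -101, 0--0, 0-0-, 00--}
Coverage chart:
  m1: 0-0-,00--
  m2: -0-0,-01-,0--0,00--
  m3: -01-,00--
  m4: 0--0,0-0-
  m5: -101,0-0-
  m6: 0--0 ←essential
  m8: -0-0 ←essential
  m10: -0-0,-01-
  m11: -01- ←essential
  m13: -101 ←essential
Essential: -0-0, -01-, -101, 0--0
Petrick residual → 0-0-
Min cover (5 terms): b'd' + b'c + bc'd + a'd' + a'c'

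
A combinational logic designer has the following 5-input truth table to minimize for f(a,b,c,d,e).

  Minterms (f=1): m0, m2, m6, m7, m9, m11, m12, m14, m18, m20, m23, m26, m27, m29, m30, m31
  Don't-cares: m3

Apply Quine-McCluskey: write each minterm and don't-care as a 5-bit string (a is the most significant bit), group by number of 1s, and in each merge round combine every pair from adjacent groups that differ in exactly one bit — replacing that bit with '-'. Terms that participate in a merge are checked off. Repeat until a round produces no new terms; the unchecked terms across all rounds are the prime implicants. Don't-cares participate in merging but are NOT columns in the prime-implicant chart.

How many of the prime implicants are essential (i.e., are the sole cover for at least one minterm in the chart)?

5

size-2^0 implicants → 00000(✓)  00010(✓)  00011(✓)  00110(✓)  00111(✓)  01001(✓)  01011(✓)  01100(✓)  01110(✓)  10010(✓)  10100  10111(✓)  11010(✓)  11011(✓)  11101(✓)  11110(✓)  11111(✓)
size-2^1 implicants → -0010  -0111  -1011  -1110  0-011  0-110  00-10(✓)  00-11(✓)  000-0  0001-(✓)  0011-(✓)  010-1  011-0  1-010  1-111  11-10(✓)  11-11(✓)  1101-(✓)  111-1  1111-(✓)
size-2^2 implicants → 00-1-  11-1-
Unchecked terms (primes): -0010, -0111, -1011, -1110, 0-011, 0-110, 00-1-, 000-0, 010-1, 011-0, 1-010, 1-111, 10100, 11-1-, 111-1
Minterm coverage:
  m0 ⊆ 000-0 [E]
  m2 ⊆ -0010,00-1-,000-0
  m6 ⊆ 0-110,00-1-
  m7 ⊆ -0111,00-1-
  m9 ⊆ 010-1 [E]
  m11 ⊆ -1011,0-011,010-1
  m12 ⊆ 011-0 [E]
  m14 ⊆ -1110,0-110,011-0
  m18 ⊆ -0010,1-010
  m20 ⊆ 10100 [E]
  m23 ⊆ -0111,1-111
  m26 ⊆ 1-010,11-1-
  m27 ⊆ -1011,11-1-
  m29 ⊆ 111-1 [E]
  m30 ⊆ -1110,11-1-
  m31 ⊆ 1-111,11-1-,111-1
E = {000-0, 010-1, 011-0, 10100, 111-1}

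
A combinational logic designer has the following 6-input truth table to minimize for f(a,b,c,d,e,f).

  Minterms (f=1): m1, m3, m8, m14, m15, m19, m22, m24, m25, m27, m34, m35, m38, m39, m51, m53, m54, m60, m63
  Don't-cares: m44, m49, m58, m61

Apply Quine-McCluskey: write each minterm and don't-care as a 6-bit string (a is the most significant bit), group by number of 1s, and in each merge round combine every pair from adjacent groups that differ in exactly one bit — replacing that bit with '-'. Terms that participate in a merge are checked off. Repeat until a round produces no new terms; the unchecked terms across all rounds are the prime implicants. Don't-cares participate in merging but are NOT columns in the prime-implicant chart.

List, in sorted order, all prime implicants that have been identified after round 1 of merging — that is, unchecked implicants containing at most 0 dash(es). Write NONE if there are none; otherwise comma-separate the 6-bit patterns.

[col 0] 000001*, 000011*, 001000*, 001110*, 001111*, 010011*, 010110*, 011000*, 011001*, 011011*, 100010*, 100011*, 100110*, 100111*, 101100*, 110001*, 110011*, 110101*, 110110*, 111010, 111100*, 111101*, 111111*
[col 1] -00011*, -10011*, -10110, 0-0011*, 0-1000, 0000-1, 00111-, 01-011, 0110-1, 01100-, 1-0011*, 1-0110, 1-1100, 100-10*, 100-11*, 10001-*, 10011-*, 11-101, 110-01, 1100-1, 1111-1, 11110-
[col 2] --0011, 100-1-
Prime implicants: --0011, -10110, 0-1000, 0000-1, 00111-, 01-011, 0110-1, 01100-, 1-0110, 1-1100, 100-1-, 11-101, 110-01, 1100-1, 111010, 1111-1, 11110-

111010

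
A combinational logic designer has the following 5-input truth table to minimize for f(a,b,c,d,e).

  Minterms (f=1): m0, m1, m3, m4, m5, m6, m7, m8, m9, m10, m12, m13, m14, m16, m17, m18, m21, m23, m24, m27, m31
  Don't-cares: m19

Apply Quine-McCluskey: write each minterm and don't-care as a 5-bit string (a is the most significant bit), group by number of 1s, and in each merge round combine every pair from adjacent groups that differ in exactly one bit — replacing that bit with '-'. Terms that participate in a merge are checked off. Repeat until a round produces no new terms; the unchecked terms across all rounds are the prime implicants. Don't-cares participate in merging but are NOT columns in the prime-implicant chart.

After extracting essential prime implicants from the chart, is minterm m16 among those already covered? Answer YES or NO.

YES

size-2^0 implicants → 00000(✓)  00001(✓)  00011(✓)  00100(✓)  00101(✓)  00110(✓)  00111(✓)  01000(✓)  01001(✓)  01010(✓)  01100(✓)  01101(✓)  01110(✓)  10000(✓)  10001(✓)  10010(✓)  10011(✓)  10101(✓)  10111(✓)  11000(✓)  11011(✓)  11111(✓)
size-2^1 implicants → -0000(✓)  -0001(✓)  -0011(✓)  -0101(✓)  -0111(✓)  -1000(✓)  0-000(✓)  0-001(✓)  0-100(✓)  0-101(✓)  0-110(✓)  00-00(✓)  00-01(✓)  00-11(✓)  000-1(✓)  0000-(✓)  001-0(✓)  001-1(✓)  0010-(✓)  0011-(✓)  01-00(✓)  01-01(✓)  01-10(✓)  010-0(✓)  0100-(✓)  011-0(✓)  0110-(✓)  1-000(✓)  1-011(✓)  1-111(✓)  10-01(✓)  10-11(✓)  100-0(✓)  100-1(✓)  1000-(✓)  1001-(✓)  101-1(✓)  11-11(✓)
size-2^2 implicants → --000  -0-01(✓)  -0-11(✓)  -00-1(✓)  -000-  -01-1(✓)  0--00(✓)  0--01(✓)  0-00-(✓)  0-1-0  0-10-(✓)  00--1(✓)  00-0-(✓)  001--  01--0  01-0-(✓)  1--11  10--1(✓)  100--
size-2^3 implicants → -0--1  0--0-
Unchecked terms (primes): --000, -0--1, -000-, 0--0-, 0-1-0, 001--, 01--0, 1--11, 100--
Minterm coverage:
  m0 ⊆ --000,-000-,0--0-
  m1 ⊆ -0--1,-000-,0--0-
  m3 ⊆ -0--1 [E]
  m4 ⊆ 0--0-,0-1-0,001--
  m5 ⊆ -0--1,0--0-,001--
  m6 ⊆ 0-1-0,001--
  m7 ⊆ -0--1,001--
  m8 ⊆ --000,0--0-,01--0
  m9 ⊆ 0--0- [E]
  m10 ⊆ 01--0 [E]
  m12 ⊆ 0--0-,0-1-0,01--0
  m13 ⊆ 0--0- [E]
  m14 ⊆ 0-1-0,01--0
  m16 ⊆ --000,-000-,100--
  m17 ⊆ -0--1,-000-,100--
  m18 ⊆ 100-- [E]
  m21 ⊆ -0--1 [E]
  m23 ⊆ -0--1,1--11
  m24 ⊆ --000 [E]
  m27 ⊆ 1--11 [E]
  m31 ⊆ 1--11 [E]
E = {--000, -0--1, 0--0-, 01--0, 1--11, 100--}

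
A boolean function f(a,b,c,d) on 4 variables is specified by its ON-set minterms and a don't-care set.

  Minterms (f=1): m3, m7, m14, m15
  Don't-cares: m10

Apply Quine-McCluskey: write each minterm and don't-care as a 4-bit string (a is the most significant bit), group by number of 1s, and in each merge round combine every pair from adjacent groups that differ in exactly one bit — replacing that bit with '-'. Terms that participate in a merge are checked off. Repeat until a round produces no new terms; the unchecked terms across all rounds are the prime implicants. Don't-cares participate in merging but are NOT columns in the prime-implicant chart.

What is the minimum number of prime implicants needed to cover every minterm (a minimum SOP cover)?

2

[col 0] 0011*, 0111*, 1010*, 1110*, 1111*
[col 1] -111, 0-11, 1-10, 111-
Prime implicants: -111, 0-11, 1-10, 111-
PI chart (minterm → PIs covering it):
  3 | 0-11  (sole → essential)
  7 | -111,0-11
  14 | 1-10,111-
  15 | -111,111-
Essential prime implicants: 0-11
Petrick residual → 111-
Minimum SOP uses 2 PIs: a'cd + abc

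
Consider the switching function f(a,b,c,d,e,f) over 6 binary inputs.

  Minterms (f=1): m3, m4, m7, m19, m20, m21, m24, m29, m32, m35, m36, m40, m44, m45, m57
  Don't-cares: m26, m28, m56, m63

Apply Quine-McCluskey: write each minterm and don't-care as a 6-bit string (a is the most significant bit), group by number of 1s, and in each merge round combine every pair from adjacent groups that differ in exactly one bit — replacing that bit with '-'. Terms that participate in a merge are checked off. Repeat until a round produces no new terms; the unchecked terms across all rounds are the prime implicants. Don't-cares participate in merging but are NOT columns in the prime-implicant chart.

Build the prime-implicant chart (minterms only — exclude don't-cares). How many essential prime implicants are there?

Round 0: 000011✓ 000100✓ 000111✓ 010011✓ 010100✓ 010101✓ 011000✓ 011010✓ 011100✓ 011101✓ 100000✓ 100011✓ 100100✓ 101000✓ 101100✓ 101101✓ 111000✓ 111001✓ 111111
Round 1: -00011 -00100 -11000 0-0011 0-0100 000-11 01-100✓ 01-101✓ 01010-✓ 011-00 0110-0 01110-✓ 1-1000 10-000✓ 10-100✓ 100-00✓ 101-00✓ 10110- 11100-
Round 2: 01-10- 10--00
PIs = {-00011, -00100, -11000, 0-0011, 0-0100, 000-11, 01-10-, 011-00, 0110-0, 1-1000, 10--00, 10110-, 11100-, 111111}
Coverage chart:
  m3: -00011,0-0011,000-11
  m4: -00100,0-0100
  m7: 000-11 ←essential
  m19: 0-0011 ←essential
  m20: 0-0100,01-10-
  m21: 01-10- ←essential
  m24: -11000,011-00,0110-0
  m29: 01-10- ←essential
  m32: 10--00 ←essential
  m35: -00011 ←essential
  m36: -00100,10--00
  m40: 1-1000,10--00
  m44: 10--00,10110-
  m45: 10110- ←essential
  m57: 11100- ←essential
Essential: -00011, 0-0011, 000-11, 01-10-, 10--00, 10110-, 11100-

7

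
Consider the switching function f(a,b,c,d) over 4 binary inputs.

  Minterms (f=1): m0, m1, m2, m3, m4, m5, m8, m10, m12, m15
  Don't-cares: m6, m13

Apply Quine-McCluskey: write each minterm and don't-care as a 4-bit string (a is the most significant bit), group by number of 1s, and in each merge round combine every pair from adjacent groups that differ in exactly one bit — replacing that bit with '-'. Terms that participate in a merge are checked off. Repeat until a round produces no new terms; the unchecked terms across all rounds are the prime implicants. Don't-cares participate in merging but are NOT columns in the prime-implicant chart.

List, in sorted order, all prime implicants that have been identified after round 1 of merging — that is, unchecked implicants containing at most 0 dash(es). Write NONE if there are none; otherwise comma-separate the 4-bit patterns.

NONE

[col 0] 0000*, 0001*, 0010*, 0011*, 0100*, 0101*, 0110*, 1000*, 1010*, 1100*, 1101*, 1111*
[col 1] -000*, -010*, -100*, -101*, 0-00*, 0-01*, 0-10*, 00-0*, 00-1*, 000-*, 001-*, 01-0*, 010-*, 1-00*, 10-0*, 11-1, 110-*
[col 2] --00, -0-0, -10-, 0--0, 0-0-, 00--
Prime implicants: --00, -0-0, -10-, 0--0, 0-0-, 00--, 11-1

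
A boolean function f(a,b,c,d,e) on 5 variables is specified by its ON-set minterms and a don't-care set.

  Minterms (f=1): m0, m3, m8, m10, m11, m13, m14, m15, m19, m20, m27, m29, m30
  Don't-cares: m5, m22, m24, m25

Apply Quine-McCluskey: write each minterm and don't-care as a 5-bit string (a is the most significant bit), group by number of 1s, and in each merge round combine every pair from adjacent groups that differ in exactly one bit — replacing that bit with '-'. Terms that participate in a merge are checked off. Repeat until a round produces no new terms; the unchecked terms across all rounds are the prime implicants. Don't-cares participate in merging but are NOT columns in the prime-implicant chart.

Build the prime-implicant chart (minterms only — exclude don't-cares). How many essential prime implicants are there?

3

size-2^0 implicants → 00000(✓)  00011(✓)  00101(✓)  01000(✓)  01010(✓)  01011(✓)  01101(✓)  01110(✓)  01111(✓)  10011(✓)  10100(✓)  10110(✓)  11000(✓)  11001(✓)  11011(✓)  11101(✓)  11110(✓)
size-2^1 implicants → -0011(✓)  -1000  -1011(✓)  -1101  -1110  0-000  0-011(✓)  0-101  01-10(✓)  01-11(✓)  010-0  0101-(✓)  011-1  0111-(✓)  1-011(✓)  1-110  101-0  11-01  110-1  1100-
size-2^2 implicants → --011  01-1-
Unchecked terms (primes): --011, -1000, -1101, -1110, 0-000, 0-101, 01-1-, 010-0, 011-1, 1-110, 101-0, 11-01, 110-1, 1100-
Minterm coverage:
  m0 ⊆ 0-000 [E]
  m3 ⊆ --011 [E]
  m8 ⊆ -1000,0-000,010-0
  m10 ⊆ 01-1-,010-0
  m11 ⊆ --011,01-1-
  m13 ⊆ -1101,0-101,011-1
  m14 ⊆ -1110,01-1-
  m15 ⊆ 01-1-,011-1
  m19 ⊆ --011 [E]
  m20 ⊆ 101-0 [E]
  m27 ⊆ --011,110-1
  m29 ⊆ -1101,11-01
  m30 ⊆ -1110,1-110
E = {--011, 0-000, 101-0}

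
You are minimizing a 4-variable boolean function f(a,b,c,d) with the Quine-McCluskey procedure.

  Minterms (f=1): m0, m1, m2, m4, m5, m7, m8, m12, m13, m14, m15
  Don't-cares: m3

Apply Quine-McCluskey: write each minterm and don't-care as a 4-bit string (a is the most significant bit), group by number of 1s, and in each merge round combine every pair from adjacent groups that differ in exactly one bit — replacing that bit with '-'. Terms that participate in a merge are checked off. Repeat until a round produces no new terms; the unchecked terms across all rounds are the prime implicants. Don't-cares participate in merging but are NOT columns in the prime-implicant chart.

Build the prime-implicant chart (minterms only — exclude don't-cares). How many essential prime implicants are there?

3

size-2^0 implicants → 0000(✓)  0001(✓)  0010(✓)  0011(✓)  0100(✓)  0101(✓)  0111(✓)  1000(✓)  1100(✓)  1101(✓)  1110(✓)  1111(✓)
size-2^1 implicants → -000(✓)  -100(✓)  -101(✓)  -111(✓)  0-00(✓)  0-01(✓)  0-11(✓)  00-0(✓)  00-1(✓)  000-(✓)  001-(✓)  01-1(✓)  010-(✓)  1-00(✓)  11-0(✓)  11-1(✓)  110-(✓)  111-(✓)
size-2^2 implicants → --00  -1-1  -10-  0--1  0-0-  00--  11--
Unchecked terms (primes): --00, -1-1, -10-, 0--1, 0-0-, 00--, 11--
Minterm coverage:
  m0 ⊆ --00,0-0-,00--
  m1 ⊆ 0--1,0-0-,00--
  m2 ⊆ 00-- [E]
  m4 ⊆ --00,-10-,0-0-
  m5 ⊆ -1-1,-10-,0--1,0-0-
  m7 ⊆ -1-1,0--1
  m8 ⊆ --00 [E]
  m12 ⊆ --00,-10-,11--
  m13 ⊆ -1-1,-10-,11--
  m14 ⊆ 11-- [E]
  m15 ⊆ -1-1,11--
E = {--00, 00--, 11--}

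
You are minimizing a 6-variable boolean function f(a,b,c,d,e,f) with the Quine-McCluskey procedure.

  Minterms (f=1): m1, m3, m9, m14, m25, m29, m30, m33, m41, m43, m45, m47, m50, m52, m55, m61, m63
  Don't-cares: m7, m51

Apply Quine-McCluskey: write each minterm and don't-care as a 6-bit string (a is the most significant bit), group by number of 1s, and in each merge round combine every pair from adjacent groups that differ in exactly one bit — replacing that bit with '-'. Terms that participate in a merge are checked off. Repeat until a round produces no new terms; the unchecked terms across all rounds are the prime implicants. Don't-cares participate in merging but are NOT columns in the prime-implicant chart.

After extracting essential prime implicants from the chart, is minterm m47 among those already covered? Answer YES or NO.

Round 0: 000001✓ 000011✓ 000111✓ 001001✓ 001110✓ 011001✓ 011101✓ 011110✓ 100001✓ 101001✓ 101011✓ 101101✓ 101111✓ 110010✓ 110011✓ 110100 110111✓ 111101✓ 111111✓
Round 1: -00001✓ -01001✓ -11101 0-1001 0-1110 00-001✓ 000-11 0000-1 011-01 1-1101✓ 1-1111✓ 10-001✓ 101-01✓ 101-11✓ 1010-1✓ 1011-1✓ 11-111 110-11 11001- 1111-1✓
Round 2: -0-001 1-11-1 101--1
PIs = {-0-001, -11101, 0-1001, 0-1110, 000-11, 0000-1, 011-01, 1-11-1, 101--1, 11-111, 110-11, 11001-, 110100}
Coverage chart:
  m1: -0-001,0000-1
  m3: 000-11,0000-1
  m9: -0-001,0-1001
  m14: 0-1110 ←essential
  m25: 0-1001,011-01
  m29: -11101,011-01
  m30: 0-1110 ←essential
  m33: -0-001 ←essential
  m41: -0-001,101--1
  m43: 101--1 ←essential
  m45: 1-11-1,101--1
  m47: 1-11-1,101--1
  m50: 11001- ←essential
  m52: 110100 ←essential
  m55: 11-111,110-11
  m61: -11101,1-11-1
  m63: 1-11-1,11-111
Essential: -0-001, 0-1110, 101--1, 11001-, 110100

YES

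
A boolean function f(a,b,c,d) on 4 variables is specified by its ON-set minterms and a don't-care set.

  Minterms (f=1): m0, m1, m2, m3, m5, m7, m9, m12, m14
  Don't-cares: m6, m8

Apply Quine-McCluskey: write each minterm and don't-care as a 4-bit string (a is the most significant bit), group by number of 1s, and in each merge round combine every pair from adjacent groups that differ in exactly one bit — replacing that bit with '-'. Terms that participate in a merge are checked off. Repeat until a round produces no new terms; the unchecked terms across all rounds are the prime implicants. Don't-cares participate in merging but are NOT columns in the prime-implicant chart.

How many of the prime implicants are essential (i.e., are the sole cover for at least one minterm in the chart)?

[col 0] 0000*, 0001*, 0010*, 0011*, 0101*, 0110*, 0111*, 1000*, 1001*, 1100*, 1110*
[col 1] -000*, -001*, -110, 0-01*, 0-10*, 0-11*, 00-0*, 00-1*, 000-*, 001-*, 01-1*, 011-*, 1-00, 100-*, 11-0
[col 2] -00-, 0--1, 0-1-, 00--
Prime implicants: -00-, -110, 0--1, 0-1-, 00--, 1-00, 11-0
PI chart (minterm → PIs covering it):
  0 | -00-,00--
  1 | -00-,0--1,00--
  2 | 0-1-,00--
  3 | 0--1,0-1-,00--
  5 | 0--1  (sole → essential)
  7 | 0--1,0-1-
  9 | -00-  (sole → essential)
  12 | 1-00,11-0
  14 | -110,11-0
Essential prime implicants: -00-, 0--1

2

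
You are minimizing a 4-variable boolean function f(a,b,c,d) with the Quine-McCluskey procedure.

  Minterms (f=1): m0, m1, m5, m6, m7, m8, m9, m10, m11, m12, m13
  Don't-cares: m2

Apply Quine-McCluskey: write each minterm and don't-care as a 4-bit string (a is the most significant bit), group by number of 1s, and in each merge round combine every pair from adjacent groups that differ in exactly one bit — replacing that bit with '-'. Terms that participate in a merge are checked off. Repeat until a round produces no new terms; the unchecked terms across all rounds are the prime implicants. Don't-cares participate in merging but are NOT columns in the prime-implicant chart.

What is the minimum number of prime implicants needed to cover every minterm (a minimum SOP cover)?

Round 0: 0000✓ 0001✓ 0010✓ 0101✓ 0110✓ 0111✓ 1000✓ 1001✓ 1010✓ 1011✓ 1100✓ 1101✓
Round 1: -000✓ -001✓ -010✓ -101✓ 0-01✓ 0-10 00-0✓ 000-✓ 01-1 011- 1-00✓ 1-01✓ 10-0✓ 10-1✓ 100-✓ 101-✓ 110-✓
Round 2: --01 -0-0 -00- 1-0- 10--
PIs = {--01, -0-0, -00-, 0-10, 01-1, 011-, 1-0-, 10--}
Coverage chart:
  m0: -0-0,-00-
  m1: --01,-00-
  m5: --01,01-1
  m6: 0-10,011-
  m7: 01-1,011-
  m8: -0-0,-00-,1-0-,10--
  m9: --01,-00-,1-0-,10--
  m10: -0-0,10--
  m11: 10-- ←essential
  m12: 1-0- ←essential
  m13: --01,1-0-
Essential: 1-0-, 10--
Petrick residual → --01, -0-0, 011-
Min cover (5 terms): c'd + b'd' + a'bc + ac' + ab'

5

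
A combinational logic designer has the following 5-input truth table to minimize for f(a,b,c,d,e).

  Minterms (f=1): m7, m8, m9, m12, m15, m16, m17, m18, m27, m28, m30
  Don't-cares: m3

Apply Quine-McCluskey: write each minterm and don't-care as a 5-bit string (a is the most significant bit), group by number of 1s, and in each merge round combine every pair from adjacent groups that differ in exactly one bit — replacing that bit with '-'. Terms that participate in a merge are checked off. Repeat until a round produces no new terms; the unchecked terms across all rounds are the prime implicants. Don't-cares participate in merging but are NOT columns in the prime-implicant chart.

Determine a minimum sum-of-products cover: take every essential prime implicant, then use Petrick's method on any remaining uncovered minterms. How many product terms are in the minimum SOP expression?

[col 0] 00011*, 00111*, 01000*, 01001*, 01100*, 01111*, 10000*, 10001*, 10010*, 11011, 11100*, 11110*
[col 1] -1100, 0-111, 00-11, 01-00, 0100-, 100-0, 1000-, 111-0
Prime implicants: -1100, 0-111, 00-11, 01-00, 0100-, 100-0, 1000-, 11011, 111-0
PI chart (minterm → PIs covering it):
  7 | 0-111,00-11
  8 | 01-00,0100-
  9 | 0100-  (sole → essential)
  12 | -1100,01-00
  15 | 0-111  (sole → essential)
  16 | 100-0,1000-
  17 | 1000-  (sole → essential)
  18 | 100-0  (sole → essential)
  27 | 11011  (sole → essential)
  28 | -1100,111-0
  30 | 111-0  (sole → essential)
Essential prime implicants: 0-111, 0100-, 100-0, 1000-, 11011, 111-0
Petrick residual → -1100
Minimum SOP uses 7 PIs: bcd'e' + a'cde + a'bc'd' + ab'c'e' + ab'c'd' + abc'de + abce'

7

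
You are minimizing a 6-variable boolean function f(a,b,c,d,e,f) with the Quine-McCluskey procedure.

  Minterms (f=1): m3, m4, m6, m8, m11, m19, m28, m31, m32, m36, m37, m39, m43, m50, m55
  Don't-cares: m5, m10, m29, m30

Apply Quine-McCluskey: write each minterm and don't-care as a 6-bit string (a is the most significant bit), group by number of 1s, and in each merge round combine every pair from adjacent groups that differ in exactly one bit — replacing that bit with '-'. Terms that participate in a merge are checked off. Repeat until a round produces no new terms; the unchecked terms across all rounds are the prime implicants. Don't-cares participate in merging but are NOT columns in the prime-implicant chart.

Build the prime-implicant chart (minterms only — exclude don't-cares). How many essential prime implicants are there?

8

Round 0: 000011✓ 000100✓ 000101✓ 000110✓ 001000✓ 001010✓ 001011✓ 010011✓ 011100✓ 011101✓ 011110✓ 011111✓ 100000✓ 100100✓ 100101✓ 100111✓ 101011✓ 110010 110111✓
Round 1: -00100✓ -00101✓ -01011 0-0011 00-011 0001-0 00010-✓ 0010-0 00101- 0111-0✓ 0111-1✓ 01110-✓ 01111-✓ 1-0111 100-00 1001-1 10010-✓
Round 2: -0010- 0111--
PIs = {-0010-, -01011, 0-0011, 00-011, 0001-0, 0010-0, 00101-, 0111--, 1-0111, 100-00, 1001-1, 110010}
Coverage chart:
  m3: 0-0011,00-011
  m4: -0010-,0001-0
  m6: 0001-0 ←essential
  m8: 0010-0 ←essential
  m11: -01011,00-011,00101-
  m19: 0-0011 ←essential
  m28: 0111-- ←essential
  m31: 0111-- ←essential
  m32: 100-00 ←essential
  m36: -0010-,100-00
  m37: -0010-,1001-1
  m39: 1-0111,1001-1
  m43: -01011 ←essential
  m50: 110010 ←essential
  m55: 1-0111 ←essential
Essential: -01011, 0-0011, 0001-0, 0010-0, 0111--, 1-0111, 100-00, 110010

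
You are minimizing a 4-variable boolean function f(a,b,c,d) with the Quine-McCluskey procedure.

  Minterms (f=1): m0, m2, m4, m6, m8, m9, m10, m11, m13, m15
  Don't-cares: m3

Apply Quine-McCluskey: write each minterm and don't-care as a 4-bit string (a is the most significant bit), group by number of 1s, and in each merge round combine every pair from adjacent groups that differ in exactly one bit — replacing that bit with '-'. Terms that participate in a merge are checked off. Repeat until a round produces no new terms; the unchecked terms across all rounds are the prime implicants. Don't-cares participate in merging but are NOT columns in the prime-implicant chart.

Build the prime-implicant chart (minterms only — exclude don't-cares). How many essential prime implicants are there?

size-2^0 implicants → 0000(✓)  0010(✓)  0011(✓)  0100(✓)  0110(✓)  1000(✓)  1001(✓)  1010(✓)  1011(✓)  1101(✓)  1111(✓)
size-2^1 implicants → -000(✓)  -010(✓)  -011(✓)  0-00(✓)  0-10(✓)  00-0(✓)  001-(✓)  01-0(✓)  1-01(✓)  1-11(✓)  10-0(✓)  10-1(✓)  100-(✓)  101-(✓)  11-1(✓)
size-2^2 implicants → -0-0  -01-  0--0  1--1  10--
Unchecked terms (primes): -0-0, -01-, 0--0, 1--1, 10--
Minterm coverage:
  m0 ⊆ -0-0,0--0
  m2 ⊆ -0-0,-01-,0--0
  m4 ⊆ 0--0 [E]
  m6 ⊆ 0--0 [E]
  m8 ⊆ -0-0,10--
  m9 ⊆ 1--1,10--
  m10 ⊆ -0-0,-01-,10--
  m11 ⊆ -01-,1--1,10--
  m13 ⊆ 1--1 [E]
  m15 ⊆ 1--1 [E]
E = {0--0, 1--1}

2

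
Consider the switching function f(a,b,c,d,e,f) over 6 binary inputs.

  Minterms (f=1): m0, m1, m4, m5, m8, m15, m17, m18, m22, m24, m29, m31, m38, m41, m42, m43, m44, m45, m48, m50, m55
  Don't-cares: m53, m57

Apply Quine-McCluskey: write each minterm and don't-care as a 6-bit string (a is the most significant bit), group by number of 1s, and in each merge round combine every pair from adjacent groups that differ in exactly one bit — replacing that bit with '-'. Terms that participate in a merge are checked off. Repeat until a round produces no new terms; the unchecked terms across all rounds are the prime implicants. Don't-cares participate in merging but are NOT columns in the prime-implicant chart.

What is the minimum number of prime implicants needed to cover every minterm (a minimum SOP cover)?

[col 0] 000000*, 000001*, 000100*, 000101*, 001000*, 001111*, 010001*, 010010*, 010110*, 011000*, 011101*, 011111*, 100110, 101001*, 101010*, 101011*, 101100*, 101101*, 110000*, 110010*, 110101*, 110111*, 111001*
[col 1] -10010, 0-0001, 0-1000, 0-1111, 00-000, 000-00*, 000-01*, 00000-*, 00010-*, 010-10, 0111-1, 1-1001, 101-01, 1010-1, 10101-, 10110-, 1100-0, 1101-1
[col 2] 000-0-
Prime implicants: -10010, 0-0001, 0-1000, 0-1111, 00-000, 000-0-, 010-10, 0111-1, 1-1001, 100110, 101-01, 1010-1, 10101-, 10110-, 1100-0, 1101-1
PI chart (minterm → PIs covering it):
  0 | 00-000,000-0-
  1 | 0-0001,000-0-
  4 | 000-0-  (sole → essential)
  5 | 000-0-  (sole → essential)
  8 | 0-1000,00-000
  15 | 0-1111  (sole → essential)
  17 | 0-0001  (sole → essential)
  18 | -10010,010-10
  22 | 010-10  (sole → essential)
  24 | 0-1000  (sole → essential)
  29 | 0111-1  (sole → essential)
  31 | 0-1111,0111-1
  38 | 100110  (sole → essential)
  41 | 1-1001,101-01,1010-1
  42 | 10101-  (sole → essential)
  43 | 1010-1,10101-
  44 | 10110-  (sole → essential)
  45 | 101-01,10110-
  48 | 1100-0  (sole → essential)
  50 | -10010,1100-0
  55 | 1101-1  (sole → essential)
Essential prime implicants: 0-0001, 0-1000, 0-1111, 000-0-, 010-10, 0111-1, 100110, 10101-, 10110-, 1100-0, 1101-1
Petrick residual → 1-1001
Minimum SOP uses 12 PIs: a'c'd'e'f + a'cd'e'f' + a'cdef + a'b'c'e' + a'bc'ef' + a'bcdf + acd'e'f + ab'c'def' + ab'cd'e + ab'cde' + abc'd'f' + abc'df

12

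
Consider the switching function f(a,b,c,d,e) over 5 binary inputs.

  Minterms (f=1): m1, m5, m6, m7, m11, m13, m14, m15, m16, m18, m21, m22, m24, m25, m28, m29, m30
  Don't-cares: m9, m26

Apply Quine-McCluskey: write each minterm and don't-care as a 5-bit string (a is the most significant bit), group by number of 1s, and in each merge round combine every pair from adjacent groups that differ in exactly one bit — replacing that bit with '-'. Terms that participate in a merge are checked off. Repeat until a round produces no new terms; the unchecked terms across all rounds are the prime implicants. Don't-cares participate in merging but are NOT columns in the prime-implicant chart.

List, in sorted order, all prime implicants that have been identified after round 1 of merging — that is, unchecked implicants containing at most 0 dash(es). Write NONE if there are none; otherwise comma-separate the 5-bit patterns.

size-2^0 implicants → 00001(✓)  00101(✓)  00110(✓)  00111(✓)  01001(✓)  01011(✓)  01101(✓)  01110(✓)  01111(✓)  10000(✓)  10010(✓)  10101(✓)  10110(✓)  11000(✓)  11001(✓)  11010(✓)  11100(✓)  11101(✓)  11110(✓)
size-2^1 implicants → -0101(✓)  -0110(✓)  -1001(✓)  -1101(✓)  -1110(✓)  0-001(✓)  0-101(✓)  0-110(✓)  0-111(✓)  00-01(✓)  001-1(✓)  0011-(✓)  01-01(✓)  01-11(✓)  010-1(✓)  011-1(✓)  0111-(✓)  1-000(✓)  1-010(✓)  1-101(✓)  1-110(✓)  10-10(✓)  100-0(✓)  11-00(✓)  11-01(✓)  11-10(✓)  110-0(✓)  1100-(✓)  111-0(✓)  1110-(✓)
size-2^2 implicants → --101  --110  -1-01  0--01  0-1-1  0-11-  01--1  1--10  1-0-0  11--0  11-0-
Unchecked terms (primes): --101, --110, -1-01, 0--01, 0-1-1, 0-11-, 01--1, 1--10, 1-0-0, 11--0, 11-0-

NONE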